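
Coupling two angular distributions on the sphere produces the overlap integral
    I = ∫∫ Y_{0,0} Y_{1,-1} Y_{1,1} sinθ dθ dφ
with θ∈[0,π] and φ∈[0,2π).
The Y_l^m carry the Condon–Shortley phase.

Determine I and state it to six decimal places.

Checks pass: Σm=0; 2 even; l₃=1∈[1,1].
(2·0+1)(2·1+1)(2·1+1) = 9
Δ: 0! 0! 2! / 3! → 1/3
sum: t=0:+1/1 = 1/1
3j²(0 1 1; 0 0 0) = Δ·Π!·Σ² = 1/3  (sign -1)
sum: t=0:+1/2 = 1/2
3j²(0 1 1; 0 -1 1) = Δ·Π!·Σ² = 1/3  (sign +1)
combine: 4πI² = 9·1/3·1/3 = 1/1
take √, sign -1: I = -0.28209479

-0.282095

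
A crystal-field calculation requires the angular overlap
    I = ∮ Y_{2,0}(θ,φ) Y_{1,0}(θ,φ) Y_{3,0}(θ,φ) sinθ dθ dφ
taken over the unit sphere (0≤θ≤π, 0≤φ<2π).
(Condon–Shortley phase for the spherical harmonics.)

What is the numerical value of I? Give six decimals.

0.247767

m-sum 0 ✓  L=6 even ✓  1≤3≤3 ✓
Π(2lᵢ+1) = 5×3×7 = 105
triangle coeff Δ(2,1,3) = 1/105
Σ_t [0,0]: t=0:+1/4 = 1/4
(3j)²=3/35 [(2 1 3; 0 0 0)], sign=-1
(m-triple is (0,0,0) — same symbol as above.)
⇒ 4πI² = 27/35
I = (+1)√(27/35/(4π)) = 0.24776670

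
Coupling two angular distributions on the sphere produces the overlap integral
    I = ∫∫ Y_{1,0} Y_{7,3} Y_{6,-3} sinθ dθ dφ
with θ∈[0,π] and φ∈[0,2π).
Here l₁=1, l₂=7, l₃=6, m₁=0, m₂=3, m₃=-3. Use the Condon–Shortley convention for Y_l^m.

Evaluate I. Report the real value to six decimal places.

Checks pass: Σm=0; 14 even; l₃=6∈[6,8].
(2·1+1)(2·7+1)(2·6+1) = 585
Δ: 2! 0! 12! / 15! → 1/1365
sum: t=1:−1/518400 = -1/518400
3j²(1 7 6; 0 0 0) = Δ·Π!·Σ² = 7/195  (sign -1)
sum: t=1:−1/2177280 = -1/2177280
3j²(1 7 6; 0 3 -3) = Δ·Π!·Σ² = 8/273  (sign +1)
combine: 4πI² = 585·7/195·8/273 = 8/13
take √, sign -1: I = -0.22129336

-0.221293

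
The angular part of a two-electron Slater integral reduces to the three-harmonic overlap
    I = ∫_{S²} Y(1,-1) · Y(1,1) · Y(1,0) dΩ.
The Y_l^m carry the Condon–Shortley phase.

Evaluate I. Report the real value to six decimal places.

0.000000

L=3 odd ⇒ parity kills the (l;000) factor ⇒ I = 0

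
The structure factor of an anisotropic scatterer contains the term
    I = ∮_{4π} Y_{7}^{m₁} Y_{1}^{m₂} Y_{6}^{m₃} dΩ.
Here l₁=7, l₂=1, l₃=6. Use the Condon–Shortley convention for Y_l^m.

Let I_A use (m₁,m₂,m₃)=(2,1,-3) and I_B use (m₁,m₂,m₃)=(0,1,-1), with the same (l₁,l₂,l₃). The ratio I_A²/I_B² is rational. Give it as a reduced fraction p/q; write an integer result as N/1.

10/21

l's match ⇒ only the (l;m) 3-j factors differ between A and B.
A: triangle coeff Δ(7,1,6) = 1/1365; Σ_t [2,2]: t=2:+1/4354560 = 1/4354560; (3j)²=2/273 [(7 1 6; 2 1 -3)], sign=-1
B: triangle coeff Δ(7,1,6) = 1/1365; Σ_t [2,2]: t=2:+1/1209600 = 1/1209600; (3j)²=1/65 [(7 1 6; 0 1 -1)], sign=-1
I_A²/I_B² = (2/273)/(1/65) = 10/21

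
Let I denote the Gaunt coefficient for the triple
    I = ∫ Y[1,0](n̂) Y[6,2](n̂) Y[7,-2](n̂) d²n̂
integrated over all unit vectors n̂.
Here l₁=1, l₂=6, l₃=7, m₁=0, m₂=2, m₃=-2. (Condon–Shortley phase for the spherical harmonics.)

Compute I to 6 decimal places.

0.234717

m-sum 0 ✓  L=14 even ✓  5≤7≤7 ✓
Π(2lᵢ+1) = 3×13×15 = 585
triangle coeff Δ(1,6,7) = 1/1365
Σ_t [0,0]: t=0:+1/518400 = 1/518400
(3j)²=7/195 [(1 6 7; 0 0 0)], sign=-1
Σ_t [0,0]: t=0:+1/967680 = 1/967680
(3j)²=3/91 [(1 6 7; 0 2 -2)], sign=-1
⇒ 4πI² = 9/13
I = (+1)√(9/13/(4π)) = 0.23471705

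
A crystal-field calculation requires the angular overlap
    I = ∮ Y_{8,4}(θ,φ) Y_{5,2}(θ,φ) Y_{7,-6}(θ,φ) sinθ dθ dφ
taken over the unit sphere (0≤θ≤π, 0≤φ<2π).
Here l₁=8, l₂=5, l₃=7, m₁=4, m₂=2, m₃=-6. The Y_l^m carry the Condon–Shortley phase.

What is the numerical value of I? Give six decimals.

Rules hold: Σm=0, L=20 even, 3≤7≤13.
N = 17·11·15 = 2805
Δ = 6!·10!·4!/21! = 1/814773960
Racah Σ t=1..5: t=1:−1/87091200 t=2:+1/4976640 t=3:−1/2073600 t=4:+1/4976640 t=5:−1/87091200 = -1/9676800
⇒ 3j(8 5 7; 0 0 0)² = 360/46189, sgn +1
Racah Σ t=3..4: t=3:−1/313528320 t=4:+1/1045094400 = -1/447897600
⇒ 3j(8 5 7; 4 2 -6)² = 77/5814, sgn +1
4πI² = N·(3j₀)²·(3jₘ)² = 23100/79781
I = +1·√(0.289543/4π) = 0.15179285

0.151793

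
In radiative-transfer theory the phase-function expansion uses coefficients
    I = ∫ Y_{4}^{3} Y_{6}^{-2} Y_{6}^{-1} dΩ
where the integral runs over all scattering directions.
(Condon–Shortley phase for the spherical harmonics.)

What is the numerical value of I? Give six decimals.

Rules hold: Σm=0, L=16 even, 2≤6≤10.
N = 9·13·13 = 1521
Δ = 4!·4!·8!/17! = 1/15315300
Racah Σ t=0..4: t=0:+1/829440 t=1:−1/25920 t=2:+1/9216 t=3:−1/25920 t=4:+1/829440 = 7/207360
⇒ 3j(4 6 6; 0 0 0)² = 28/2431, sgn +1
Racah Σ t=0..1: t=0:+1/82944 t=1:−1/103680 = 1/414720
⇒ 3j(4 6 6; 3 -2 -1)² = 49/43758, sgn -1
4πI² = N·(3j₀)²·(3jₘ)² = 686/34969
I = -1·√(0.0196174/4π) = -0.03951077

-0.039511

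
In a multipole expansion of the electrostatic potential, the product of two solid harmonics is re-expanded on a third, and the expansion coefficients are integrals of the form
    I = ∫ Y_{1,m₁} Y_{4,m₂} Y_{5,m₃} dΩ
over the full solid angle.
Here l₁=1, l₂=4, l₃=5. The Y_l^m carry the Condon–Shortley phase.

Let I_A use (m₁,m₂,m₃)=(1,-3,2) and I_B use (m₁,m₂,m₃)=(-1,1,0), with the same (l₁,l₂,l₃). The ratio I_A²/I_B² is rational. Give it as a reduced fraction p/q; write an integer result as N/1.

l's match ⇒ only the (l;m) 3-j factors differ between A and B.
A: triangle coeff Δ(1,4,5) = 1/495; Σ_t [0,0]: t=0:+1/10080 = 1/10080; (3j)²=1/165 [(1 4 5; 1 -3 2)], sign=-1
B: triangle coeff Δ(1,4,5) = 1/495; Σ_t [0,0]: t=0:+1/1440 = 1/1440; (3j)²=2/99 [(1 4 5; -1 1 0)], sign=-1
I_A²/I_B² = (1/165)/(2/99) = 3/10

3/10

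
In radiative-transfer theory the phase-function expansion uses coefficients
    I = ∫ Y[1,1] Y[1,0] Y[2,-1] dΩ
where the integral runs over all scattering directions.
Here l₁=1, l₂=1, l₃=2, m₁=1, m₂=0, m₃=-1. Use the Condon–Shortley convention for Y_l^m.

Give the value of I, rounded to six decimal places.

-0.218510

Rules hold: Σm=0, L=4 even, 0≤2≤2.
N = 3·3·5 = 45
Δ = 0!·2!·2!/5! = 1/30
Racah Σ t=0..0: t=0:+1/1 = 1/1
⇒ 3j(1 1 2; 0 0 0)² = 2/15, sgn +1
Racah Σ t=0..0: t=0:+1/2 = 1/2
⇒ 3j(1 1 2; 1 0 -1)² = 1/10, sgn -1
4πI² = N·(3j₀)²·(3jₘ)² = 3/5
I = -1·√(0.6/4π) = -0.21850969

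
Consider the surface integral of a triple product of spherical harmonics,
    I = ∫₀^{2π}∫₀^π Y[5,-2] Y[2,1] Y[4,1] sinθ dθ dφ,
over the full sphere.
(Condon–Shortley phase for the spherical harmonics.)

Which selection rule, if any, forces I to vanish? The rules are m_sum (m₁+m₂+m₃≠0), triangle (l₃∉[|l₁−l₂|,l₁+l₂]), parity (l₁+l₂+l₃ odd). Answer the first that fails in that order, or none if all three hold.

m₁+m₂+m₃ = -2 + 1 + 1 = 0  ✓
triangle: |5−2|=3 ≤ l₃=4 ≤ 5+2=7  ✓
parity: l₁+l₂+l₃ = 11 is odd  ✗

parity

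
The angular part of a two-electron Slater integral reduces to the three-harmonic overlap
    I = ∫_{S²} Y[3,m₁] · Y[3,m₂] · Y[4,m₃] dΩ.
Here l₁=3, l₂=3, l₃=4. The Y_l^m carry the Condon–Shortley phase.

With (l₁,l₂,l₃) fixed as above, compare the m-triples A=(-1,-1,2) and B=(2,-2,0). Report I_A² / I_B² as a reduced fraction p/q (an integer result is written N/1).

Same 3,3,4: normalisation and zero-m 3j drop out of the ratio.
A: Δ: 2! 4! 4! / 11! → 1/34650; sum: t=0:+1/192 t=1:−1/36 t=2:+1/192 = -5/288; 3j²(3 3 4; -1 -1 2) = Δ·Π!·Σ² = 20/693  (sign -1)
B: Δ: 2! 4! 4! / 11! → 1/34650; sum: t=0:+1/72 t=1:−1/576 = 7/576; 3j²(3 3 4; 2 -2 0) = Δ·Π!·Σ² = 7/198  (sign +1)
I_A²/I_B² = (20/693)/(7/198) = 40/49

40/49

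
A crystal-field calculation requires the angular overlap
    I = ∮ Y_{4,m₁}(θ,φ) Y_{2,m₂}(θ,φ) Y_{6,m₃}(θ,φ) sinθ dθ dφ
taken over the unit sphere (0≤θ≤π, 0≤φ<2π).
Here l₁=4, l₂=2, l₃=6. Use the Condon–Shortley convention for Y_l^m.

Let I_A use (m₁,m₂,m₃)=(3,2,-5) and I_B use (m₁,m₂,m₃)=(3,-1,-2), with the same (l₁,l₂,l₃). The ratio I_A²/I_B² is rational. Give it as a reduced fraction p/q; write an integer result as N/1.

Same 4,2,6: normalisation and zero-m 3j drop out of the ratio.
A: Δ: 0! 8! 4! / 13! → 1/6435; sum: t=0:+1/120960 = 1/120960; 3j²(4 2 6; 3 2 -5) = Δ·Π!·Σ² = 2/39  (sign -1)
B: Δ: 0! 8! 4! / 13! → 1/6435; sum: t=0:+1/30240 = 1/30240; 3j²(4 2 6; 3 -1 -2) = Δ·Π!·Σ² = 32/6435  (sign +1)
I_A²/I_B² = (2/39)/(32/6435) = 165/16

165/16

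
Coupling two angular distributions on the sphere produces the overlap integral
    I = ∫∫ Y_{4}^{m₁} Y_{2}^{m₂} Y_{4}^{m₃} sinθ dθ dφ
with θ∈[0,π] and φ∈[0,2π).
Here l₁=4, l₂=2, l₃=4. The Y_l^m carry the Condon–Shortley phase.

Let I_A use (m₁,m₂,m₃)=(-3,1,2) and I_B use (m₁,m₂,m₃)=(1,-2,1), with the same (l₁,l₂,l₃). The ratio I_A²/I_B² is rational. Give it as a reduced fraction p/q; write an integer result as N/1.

7/8

Same 4,2,4: normalisation and zero-m 3j drop out of the ratio.
A: Δ: 2! 6! 2! / 11! → 1/13860; sum: t=1:−1/1440 t=2:+1/240 = 1/288; 3j²(4 2 4; -3 1 2) = Δ·Π!·Σ² = 5/132  (sign +1)
B: Δ: 2! 6! 2! / 11! → 1/13860; sum: t=0:+1/144 = 1/144; 3j²(4 2 4; 1 -2 1) = Δ·Π!·Σ² = 10/231  (sign -1)
I_A²/I_B² = (5/132)/(10/231) = 7/8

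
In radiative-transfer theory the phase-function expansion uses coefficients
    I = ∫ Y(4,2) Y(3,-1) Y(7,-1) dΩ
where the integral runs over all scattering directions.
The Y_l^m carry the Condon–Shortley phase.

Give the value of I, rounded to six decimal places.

-0.138088

Rules hold: Σm=0, L=14 even, 1≤7≤7.
N = 9·7·15 = 945
Δ = 0!·8!·6!/15! = 1/45045
Racah Σ t=0..0: t=0:+1/20736 = 1/20736
⇒ 3j(4 3 7; 0 0 0)² = 35/1287, sgn -1
Racah Σ t=0..0: t=0:+1/69120 = 1/69120
⇒ 3j(4 3 7; 2 -1 -1)² = 4/429, sgn +1
4πI² = N·(3j₀)²·(3jₘ)² = 4900/20449
I = -1·√(0.239621/4π) = -0.13808836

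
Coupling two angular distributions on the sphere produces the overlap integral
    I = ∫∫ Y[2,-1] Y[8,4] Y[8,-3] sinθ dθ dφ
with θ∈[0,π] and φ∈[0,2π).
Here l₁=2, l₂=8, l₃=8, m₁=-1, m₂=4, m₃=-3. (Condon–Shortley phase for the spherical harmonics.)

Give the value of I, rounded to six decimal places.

0.146979

m-sum 0 ✓  L=18 even ✓  6≤8≤10 ✓
Π(2lᵢ+1) = 5×17×17 = 1445
triangle coeff Δ(2,8,8) = 1/348840
Σ_t [0,2]: t=0:+1/116121600 t=1:−1/25401600 t=2:+1/116121600 = -1/45158400
(3j)²=24/1615 [(2 8 8; 0 0 0)], sign=-1
Σ_t [1,2]: t=1:−1/479001600 t=2:+1/174182400 = 1/273715200
(3j)²=49/3876 [(2 8 8; -1 4 -3)], sign=-1
⇒ 4πI² = 98/361
I = (+1)√(98/361/(4π)) = 0.14697873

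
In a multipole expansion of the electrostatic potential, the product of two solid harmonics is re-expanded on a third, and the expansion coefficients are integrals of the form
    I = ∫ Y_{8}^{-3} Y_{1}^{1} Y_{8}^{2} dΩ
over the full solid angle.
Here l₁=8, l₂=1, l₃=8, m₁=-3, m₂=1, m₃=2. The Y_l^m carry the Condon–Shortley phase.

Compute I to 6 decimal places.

l₁+l₂+l₃=17 is odd: 3j(l;000)=0 ⇒ I=0

0.000000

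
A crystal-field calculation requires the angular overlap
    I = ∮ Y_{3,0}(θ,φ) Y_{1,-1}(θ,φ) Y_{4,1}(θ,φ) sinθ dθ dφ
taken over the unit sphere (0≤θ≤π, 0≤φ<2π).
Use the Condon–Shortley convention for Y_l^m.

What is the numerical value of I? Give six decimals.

-0.194664

Checks pass: Σm=0; 8 even; l₃=4∈[2,4].
(2·3+1)(2·1+1)(2·4+1) = 189
Δ: 0! 6! 2! / 9! → 1/252
sum: t=0:+1/36 = 1/36
3j²(3 1 4; 0 0 0) = Δ·Π!·Σ² = 4/63  (sign +1)
sum: t=0:+1/72 = 1/72
3j²(3 1 4; 0 -1 1) = Δ·Π!·Σ² = 5/126  (sign -1)
combine: 4πI² = 189·4/63·5/126 = 10/21
take √, sign -1: I = -0.19466390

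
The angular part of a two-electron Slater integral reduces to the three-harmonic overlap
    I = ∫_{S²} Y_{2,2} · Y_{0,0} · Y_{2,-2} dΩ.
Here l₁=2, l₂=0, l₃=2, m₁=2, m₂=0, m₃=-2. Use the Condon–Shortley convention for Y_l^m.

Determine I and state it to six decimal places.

0.282095

Rules hold: Σm=0, L=4 even, 2≤2≤2.
N = 5·1·5 = 25
Δ = 0!·4!·0!/5! = 1/5
Racah Σ t=0..0: t=0:+1/4 = 1/4
⇒ 3j(2 0 2; 0 0 0)² = 1/5, sgn +1
Racah Σ t=0..0: t=0:+1/24 = 1/24
⇒ 3j(2 0 2; 2 0 -2)² = 1/5, sgn +1
4πI² = N·(3j₀)²·(3jₘ)² = 1/1
I = +1·√(1/4π) = 0.28209479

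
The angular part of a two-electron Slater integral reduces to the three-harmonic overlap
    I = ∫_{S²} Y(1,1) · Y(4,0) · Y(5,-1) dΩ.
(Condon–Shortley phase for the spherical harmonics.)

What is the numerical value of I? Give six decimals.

Checks pass: Σm=0; 10 even; l₃=5∈[3,5].
(2·1+1)(2·4+1)(2·5+1) = 297
Δ: 0! 2! 8! / 11! → 1/495
sum: t=0:+1/576 = 1/576
3j²(1 4 5; 0 0 0) = Δ·Π!·Σ² = 5/99  (sign -1)
sum: t=0:+1/1152 = 1/1152
3j²(1 4 5; 1 0 -1) = Δ·Π!·Σ² = 1/33  (sign +1)
combine: 4πI² = 297·5/99·1/33 = 5/11
take √, sign -1: I = -0.19018827

-0.190188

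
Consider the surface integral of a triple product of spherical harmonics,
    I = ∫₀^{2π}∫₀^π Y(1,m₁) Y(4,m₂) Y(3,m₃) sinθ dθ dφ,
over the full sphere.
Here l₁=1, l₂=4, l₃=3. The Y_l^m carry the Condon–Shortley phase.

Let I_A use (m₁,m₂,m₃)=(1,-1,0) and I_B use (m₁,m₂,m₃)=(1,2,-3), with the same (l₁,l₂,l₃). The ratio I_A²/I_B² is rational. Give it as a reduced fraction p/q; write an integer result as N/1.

10/1

Same 1,4,3: normalisation and zero-m 3j drop out of the ratio.
A: Δ: 2! 0! 6! / 9! → 1/252; sum: t=0:+1/72 = 1/72; 3j²(1 4 3; 1 -1 0) = Δ·Π!·Σ² = 5/126  (sign -1)
B: Δ: 2! 0! 6! / 9! → 1/252; sum: t=0:+1/1440 = 1/1440; 3j²(1 4 3; 1 2 -3) = Δ·Π!·Σ² = 1/252  (sign +1)
I_A²/I_B² = (5/126)/(1/252) = 10/1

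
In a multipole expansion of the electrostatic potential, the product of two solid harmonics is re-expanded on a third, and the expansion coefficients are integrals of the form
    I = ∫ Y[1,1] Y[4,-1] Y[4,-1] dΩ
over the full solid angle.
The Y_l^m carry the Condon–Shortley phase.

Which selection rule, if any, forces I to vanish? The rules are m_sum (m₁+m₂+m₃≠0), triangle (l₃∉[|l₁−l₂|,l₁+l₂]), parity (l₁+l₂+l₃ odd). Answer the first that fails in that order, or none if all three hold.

m_sum

Σmᵢ = -1  ✗
l₃∈[|l₁−l₂|,l₁+l₂]=[3,5], have l₃=4
Σlᵢ = 9 ⇒ odd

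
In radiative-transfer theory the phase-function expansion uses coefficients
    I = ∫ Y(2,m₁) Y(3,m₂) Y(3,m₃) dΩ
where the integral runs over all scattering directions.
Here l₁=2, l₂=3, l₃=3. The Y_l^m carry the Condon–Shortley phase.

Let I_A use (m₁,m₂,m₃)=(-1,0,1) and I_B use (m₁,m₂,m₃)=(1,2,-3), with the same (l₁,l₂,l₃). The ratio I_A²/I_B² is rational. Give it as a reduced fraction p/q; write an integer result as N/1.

Same 2,3,3: normalisation and zero-m 3j drop out of the ratio.
A: Δ: 2! 2! 4! / 9! → 1/3780; sum: t=1:−1/8 t=2:+1/12 = -1/24; 3j²(2 3 3; -1 0 1) = Δ·Π!·Σ² = 1/210  (sign -1)
B: Δ: 2! 2! 4! / 9! → 1/3780; sum: t=1:−1/48 = -1/48; 3j²(2 3 3; 1 2 -3) = Δ·Π!·Σ² = 5/84  (sign -1)
I_A²/I_B² = (1/210)/(5/84) = 2/25

2/25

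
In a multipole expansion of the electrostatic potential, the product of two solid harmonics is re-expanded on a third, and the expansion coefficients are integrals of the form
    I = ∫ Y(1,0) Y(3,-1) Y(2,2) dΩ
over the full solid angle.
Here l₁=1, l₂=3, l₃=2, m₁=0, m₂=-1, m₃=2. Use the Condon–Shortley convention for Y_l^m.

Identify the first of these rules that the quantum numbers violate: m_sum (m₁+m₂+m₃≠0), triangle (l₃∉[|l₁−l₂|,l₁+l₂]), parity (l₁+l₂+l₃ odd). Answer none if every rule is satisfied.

m_sum

Σmᵢ = 1  ✗
l₃∈[|l₁−l₂|,l₁+l₂]=[2,4], have l₃=2
Σlᵢ = 6 ⇒ even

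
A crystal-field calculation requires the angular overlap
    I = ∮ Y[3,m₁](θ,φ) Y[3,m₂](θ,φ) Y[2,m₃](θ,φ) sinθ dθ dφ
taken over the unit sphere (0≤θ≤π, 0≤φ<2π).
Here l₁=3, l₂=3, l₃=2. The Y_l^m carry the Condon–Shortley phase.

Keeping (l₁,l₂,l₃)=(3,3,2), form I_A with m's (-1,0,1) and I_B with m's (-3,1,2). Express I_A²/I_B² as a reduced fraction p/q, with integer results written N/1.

1/5

Shared (l₁,l₂,l₃)=(3,3,2): N and (l;000)² cancel in I_A²/I_B².
A: Δ = 4!·2!·2!/9! = 1/3780; Racah Σ t=2..3: t=2:+1/8 t=3:−1/12 = 1/24; ⇒ 3j(3 3 2; -1 0 1)² = 1/210, sgn -1
B: Δ = 4!·2!·2!/9! = 1/3780; Racah Σ t=4..4: t=4:+1/96 = 1/96; ⇒ 3j(3 3 2; -3 1 2)² = 1/42, sgn +1
I_A²/I_B² = (1/210)/(1/42) = 1/5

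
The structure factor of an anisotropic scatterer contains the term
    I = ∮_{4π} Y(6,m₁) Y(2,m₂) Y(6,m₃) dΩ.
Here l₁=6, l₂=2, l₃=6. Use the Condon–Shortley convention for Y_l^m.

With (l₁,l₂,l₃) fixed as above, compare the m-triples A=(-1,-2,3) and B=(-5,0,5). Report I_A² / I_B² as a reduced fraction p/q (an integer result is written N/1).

l's match ⇒ only the (l;m) 3-j factors differ between A and B.
A: triangle coeff Δ(6,2,6) = 1/90090; Σ_t [0,0]: t=0:+1/120960 = 1/120960; (3j)²=24/1001 [(6 2 6; -1 -2 3)], sign=-1
B: triangle coeff Δ(6,2,6) = 1/90090; Σ_t [1,2]: t=1:−1/3628800 t=2:+1/1451520 = 1/2419200; (3j)²=11/910 [(6 2 6; -5 0 5)], sign=-1
I_A²/I_B² = (24/1001)/(11/910) = 240/121

240/121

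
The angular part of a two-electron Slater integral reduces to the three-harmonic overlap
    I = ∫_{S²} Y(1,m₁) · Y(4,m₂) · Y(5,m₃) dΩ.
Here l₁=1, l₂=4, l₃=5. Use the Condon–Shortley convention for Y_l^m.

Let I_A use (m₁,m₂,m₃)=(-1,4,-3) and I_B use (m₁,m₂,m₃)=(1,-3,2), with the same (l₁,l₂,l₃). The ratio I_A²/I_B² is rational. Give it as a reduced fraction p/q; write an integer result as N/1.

Same 1,4,5: normalisation and zero-m 3j drop out of the ratio.
A: Δ: 0! 2! 8! / 11! → 1/495; sum: t=0:+1/80640 = 1/80640; 3j²(1 4 5; -1 4 -3) = Δ·Π!·Σ² = 1/495  (sign +1)
B: Δ: 0! 2! 8! / 11! → 1/495; sum: t=0:+1/10080 = 1/10080; 3j²(1 4 5; 1 -3 2) = Δ·Π!·Σ² = 1/165  (sign -1)
I_A²/I_B² = (1/495)/(1/165) = 1/3

1/3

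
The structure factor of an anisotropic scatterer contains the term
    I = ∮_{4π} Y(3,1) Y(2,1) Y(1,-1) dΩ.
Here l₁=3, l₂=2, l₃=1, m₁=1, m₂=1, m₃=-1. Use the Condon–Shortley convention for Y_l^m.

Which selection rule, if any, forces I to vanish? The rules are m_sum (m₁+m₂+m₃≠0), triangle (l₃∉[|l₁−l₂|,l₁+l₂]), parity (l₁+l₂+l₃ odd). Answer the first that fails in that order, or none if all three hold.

Σmᵢ = 1  ✗
l₃∈[|l₁−l₂|,l₁+l₂]=[1,5], have l₃=1
Σlᵢ = 6 ⇒ even

m_sum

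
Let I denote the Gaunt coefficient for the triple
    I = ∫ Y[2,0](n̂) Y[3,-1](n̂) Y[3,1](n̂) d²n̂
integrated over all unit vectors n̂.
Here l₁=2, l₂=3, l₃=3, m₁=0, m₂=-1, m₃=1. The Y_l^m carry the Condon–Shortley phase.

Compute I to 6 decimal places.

Rules hold: Σm=0, L=8 even, 1≤3≤5.
N = 5·7·7 = 245
Δ = 2!·2!·4!/9! = 1/3780
Racah Σ t=0..2: t=0:+1/24 t=1:−1/4 t=2:+1/24 = -1/6
⇒ 3j(2 3 3; 0 0 0)² = 4/105, sgn +1
Racah Σ t=0..2: t=0:+1/16 t=1:−1/6 t=2:+1/96 = -3/32
⇒ 3j(2 3 3; 0 -1 1)² = 3/140, sgn -1
4πI² = N·(3j₀)²·(3jₘ)² = 1/5
I = -1·√(0.2/4π) = -0.12615663

-0.126157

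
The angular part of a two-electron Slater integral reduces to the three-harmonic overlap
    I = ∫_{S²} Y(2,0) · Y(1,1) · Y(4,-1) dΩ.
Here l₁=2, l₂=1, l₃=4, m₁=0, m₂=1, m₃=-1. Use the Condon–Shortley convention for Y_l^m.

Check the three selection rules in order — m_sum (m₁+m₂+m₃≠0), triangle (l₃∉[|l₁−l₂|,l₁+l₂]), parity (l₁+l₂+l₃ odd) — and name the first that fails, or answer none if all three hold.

azimuthal sum: 0 + 1 − 1 = 0  ✓
1 ≤ 4 ≤ 3 (triangle on l)  ✗
L = 2 + 1 + 4 = 7 (odd)

triangle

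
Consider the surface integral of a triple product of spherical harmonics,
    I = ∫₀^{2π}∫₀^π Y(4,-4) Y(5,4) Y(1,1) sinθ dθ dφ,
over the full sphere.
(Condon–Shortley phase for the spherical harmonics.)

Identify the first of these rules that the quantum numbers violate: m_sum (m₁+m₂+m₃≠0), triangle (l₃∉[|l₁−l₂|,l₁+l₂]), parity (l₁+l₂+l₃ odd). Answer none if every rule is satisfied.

m_sum

azimuthal sum: -4 + 4 + 1 = 1  ✗
1 ≤ 1 ≤ 9 (triangle on l)
L = 4 + 5 + 1 = 10 (even)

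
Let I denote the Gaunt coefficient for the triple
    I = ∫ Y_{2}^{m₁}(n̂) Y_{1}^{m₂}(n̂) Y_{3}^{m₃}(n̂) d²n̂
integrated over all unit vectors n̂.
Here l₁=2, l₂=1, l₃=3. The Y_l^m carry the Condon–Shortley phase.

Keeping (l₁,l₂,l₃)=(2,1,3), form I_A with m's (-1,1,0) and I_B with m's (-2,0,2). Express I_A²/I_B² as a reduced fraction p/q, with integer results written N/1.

l's match ⇒ only the (l;m) 3-j factors differ between A and B.
A: triangle coeff Δ(2,1,3) = 1/105; Σ_t [0,0]: t=0:+1/12 = 1/12; (3j)²=1/35 [(2 1 3; -1 1 0)], sign=-1
B: triangle coeff Δ(2,1,3) = 1/105; Σ_t [0,0]: t=0:+1/24 = 1/24; (3j)²=1/21 [(2 1 3; -2 0 2)], sign=-1
I_A²/I_B² = (1/35)/(1/21) = 3/5

3/5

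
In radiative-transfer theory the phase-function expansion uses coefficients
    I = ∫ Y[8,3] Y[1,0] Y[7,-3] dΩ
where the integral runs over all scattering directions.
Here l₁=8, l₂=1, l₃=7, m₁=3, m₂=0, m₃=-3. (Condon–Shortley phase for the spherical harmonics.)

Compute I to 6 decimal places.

Rules hold: Σm=0, L=16 even, 7≤7≤9.
N = 17·3·15 = 765
Δ = 2!·14!·0!/17! = 1/2040
Racah Σ t=1..1: t=1:−1/25401600 = -1/25401600
⇒ 3j(8 1 7; 0 0 0)² = 8/255, sgn +1
Racah Σ t=1..1: t=1:−1/87091200 = -1/87091200
⇒ 3j(8 1 7; 3 0 -3)² = 11/408, sgn -1
4πI² = N·(3j₀)²·(3jₘ)² = 11/17
I = -1·√(0.647059/4π) = -0.22691696

-0.226917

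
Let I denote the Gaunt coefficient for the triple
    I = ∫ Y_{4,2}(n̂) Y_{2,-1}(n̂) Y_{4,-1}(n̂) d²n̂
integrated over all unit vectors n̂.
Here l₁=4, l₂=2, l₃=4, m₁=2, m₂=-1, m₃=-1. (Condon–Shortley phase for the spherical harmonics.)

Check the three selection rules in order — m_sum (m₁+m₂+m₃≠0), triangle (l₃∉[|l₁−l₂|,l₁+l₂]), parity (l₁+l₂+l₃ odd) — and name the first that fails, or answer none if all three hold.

none

Σmᵢ = 0  ✓
l₃∈[|l₁−l₂|,l₁+l₂]=[2,6], have l₃=4  ✓
Σlᵢ = 10 ⇒ even  ✓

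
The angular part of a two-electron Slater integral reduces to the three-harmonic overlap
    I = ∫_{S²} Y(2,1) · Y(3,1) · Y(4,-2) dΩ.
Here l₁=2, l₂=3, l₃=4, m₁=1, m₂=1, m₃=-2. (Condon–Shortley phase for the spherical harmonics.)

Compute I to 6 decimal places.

l₁+l₂+l₃=9 is odd: 3j(l;000)=0 ⇒ I=0

0.000000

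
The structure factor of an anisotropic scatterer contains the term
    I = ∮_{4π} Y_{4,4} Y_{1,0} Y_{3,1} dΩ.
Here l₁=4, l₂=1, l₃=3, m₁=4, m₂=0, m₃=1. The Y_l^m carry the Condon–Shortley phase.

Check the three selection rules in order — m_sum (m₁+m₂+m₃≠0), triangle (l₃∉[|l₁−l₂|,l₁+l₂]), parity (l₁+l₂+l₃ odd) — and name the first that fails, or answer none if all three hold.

m_sum

m₁+m₂+m₃ = 4 + 0 + 1 = 5  ✗
triangle: |4−1|=3 ≤ l₃=3 ≤ 4+1=5
parity: l₁+l₂+l₃ = 8 is even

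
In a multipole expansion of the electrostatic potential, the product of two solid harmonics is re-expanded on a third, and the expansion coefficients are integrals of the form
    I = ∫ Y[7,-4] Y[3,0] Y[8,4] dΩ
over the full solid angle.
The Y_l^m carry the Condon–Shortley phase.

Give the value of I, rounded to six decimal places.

-0.033430

m-sum 0 ✓  L=18 even ✓  4≤8≤10 ✓
Π(2lᵢ+1) = 15×7×17 = 1785
triangle coeff Δ(7,3,8) = 1/5290740
Σ_t [0,2]: t=0:+1/7257600 t=1:−1/2073600 t=2:+1/7257600 = -1/4838400
(3j)²=252/20995 [(7 3 8; 0 0 0)], sign=-1
Σ_t [0,2]: t=0:+1/479001600 t=1:−1/29030400 t=2:+1/26127360 = 17/2874009600
(3j)²=17/25935 [(7 3 8; -4 0 4)], sign=+1
⇒ 4πI² = 4284/305045
I = (-1)√(4284/305045/(4π)) = -0.03343011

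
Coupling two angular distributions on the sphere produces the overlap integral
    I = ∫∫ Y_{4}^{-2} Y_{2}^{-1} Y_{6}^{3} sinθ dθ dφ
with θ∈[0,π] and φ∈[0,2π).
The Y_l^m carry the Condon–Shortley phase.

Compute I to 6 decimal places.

m-sum 0 ✓  L=12 even ✓  2≤6≤6 ✓
Π(2lᵢ+1) = 9×5×13 = 585
triangle coeff Δ(4,2,6) = 1/6435
Σ_t [0,0]: t=0:+1/2304 = 1/2304
(3j)²=5/143 [(4 2 6; 0 0 0)], sign=+1
Σ_t [0,0]: t=0:+1/8640 = 1/8640
(3j)²=28/715 [(4 2 6; -2 -1 3)], sign=-1
⇒ 4πI² = 1260/1573
I = (-1)√(1260/1573/(4π)) = -0.25247360

-0.252474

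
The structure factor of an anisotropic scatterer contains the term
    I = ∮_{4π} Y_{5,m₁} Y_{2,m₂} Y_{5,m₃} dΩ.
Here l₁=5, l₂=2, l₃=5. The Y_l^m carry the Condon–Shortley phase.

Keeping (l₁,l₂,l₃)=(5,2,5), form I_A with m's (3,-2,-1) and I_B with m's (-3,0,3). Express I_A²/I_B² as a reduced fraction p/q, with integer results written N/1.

112/1

Shared (l₁,l₂,l₃)=(5,2,5): N and (l;000)² cancel in I_A²/I_B².
A: Δ = 2!·8!·2!/13! = 1/38610; Racah Σ t=0..0: t=0:+1/5760 = 1/5760; ⇒ 3j(5 2 5; 3 -2 -1)² = 56/2145, sgn +1
B: Δ = 2!·8!·2!/13! = 1/38610; Racah Σ t=0..2: t=0:+1/161280 t=1:−1/5040 t=2:+1/5760 = -1/53760; ⇒ 3j(5 2 5; -3 0 3)² = 1/4290, sgn -1
I_A²/I_B² = (56/2145)/(1/4290) = 112/1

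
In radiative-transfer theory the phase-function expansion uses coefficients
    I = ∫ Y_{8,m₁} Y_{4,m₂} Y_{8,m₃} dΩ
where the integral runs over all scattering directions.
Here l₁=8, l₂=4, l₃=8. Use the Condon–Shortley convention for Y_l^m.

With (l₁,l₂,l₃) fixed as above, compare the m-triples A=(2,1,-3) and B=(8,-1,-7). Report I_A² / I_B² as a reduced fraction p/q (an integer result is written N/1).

66/169

Same 8,4,8: normalisation and zero-m 3j drop out of the ratio.
A: Δ: 4! 12! 4! / 21! → 1/185175900; sum: t=1:−1/87091200 t=2:+1/23224320 t=3:−1/52254720 t=4:+1/1045094400 = 1/74649600; 3j²(8 4 8; 2 1 -3) = Δ·Π!·Σ² = 110/12597  (sign -1)
B: Δ: 4! 12! 4! / 21! → 1/185175900; sum: t=0:+1/68976230400 = 1/68976230400; 3j²(8 4 8; 8 -1 -7) = Δ·Π!·Σ² = 65/2907  (sign -1)
I_A²/I_B² = (110/12597)/(65/2907) = 66/169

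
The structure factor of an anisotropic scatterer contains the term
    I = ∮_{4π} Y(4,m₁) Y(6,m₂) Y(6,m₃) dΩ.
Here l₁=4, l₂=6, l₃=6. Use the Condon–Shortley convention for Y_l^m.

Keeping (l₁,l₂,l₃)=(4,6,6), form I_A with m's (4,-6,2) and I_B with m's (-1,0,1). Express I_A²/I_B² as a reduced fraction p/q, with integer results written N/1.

Same 4,6,6: normalisation and zero-m 3j drop out of the ratio.
A: Δ: 4! 4! 8! / 17! → 1/15315300; sum: t=0:+1/23224320 = 1/23224320; 3j²(4 6 6; 4 -6 2) = Δ·Π!·Σ² = 1/442  (sign +1)
B: Δ: 4! 4! 8! / 17! → 1/15315300; sum: t=1:−1/103680 t=2:+1/13824 t=3:−1/17280 t=4:+1/207360 = 1/103680; 3j²(4 6 6; -1 0 1) = Δ·Π!·Σ² = 10/7293  (sign -1)
I_A²/I_B² = (1/442)/(10/7293) = 33/20

33/20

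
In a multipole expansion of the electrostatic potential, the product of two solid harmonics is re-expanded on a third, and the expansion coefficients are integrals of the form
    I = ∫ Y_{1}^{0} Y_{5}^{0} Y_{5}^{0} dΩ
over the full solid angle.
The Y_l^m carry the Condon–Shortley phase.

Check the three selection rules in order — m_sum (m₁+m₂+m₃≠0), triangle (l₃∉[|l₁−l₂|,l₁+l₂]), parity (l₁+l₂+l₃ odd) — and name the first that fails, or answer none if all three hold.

parity

azimuthal sum: 0 + 0 + 0 = 0  ✓
4 ≤ 5 ≤ 6 (triangle on l)  ✓
L = 1 + 5 + 5 = 11 (odd)  ✗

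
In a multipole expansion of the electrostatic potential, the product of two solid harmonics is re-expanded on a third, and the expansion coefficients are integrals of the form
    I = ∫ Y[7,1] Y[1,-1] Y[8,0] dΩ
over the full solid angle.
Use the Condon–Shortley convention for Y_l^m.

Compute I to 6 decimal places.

0.161907

Checks pass: Σm=0; 16 even; l₃=8∈[6,8].
(2·7+1)(2·1+1)(2·8+1) = 765
Δ: 0! 14! 2! / 17! → 1/2040
sum: t=0:+1/25401600 = 1/25401600
3j²(7 1 8; 0 0 0) = Δ·Π!·Σ² = 8/255  (sign +1)
sum: t=0:+1/58060800 = 1/58060800
3j²(7 1 8; 1 -1 0) = Δ·Π!·Σ² = 7/510  (sign +1)
combine: 4πI² = 765·8/255·7/510 = 28/85
take √, sign +1: I = 0.16190663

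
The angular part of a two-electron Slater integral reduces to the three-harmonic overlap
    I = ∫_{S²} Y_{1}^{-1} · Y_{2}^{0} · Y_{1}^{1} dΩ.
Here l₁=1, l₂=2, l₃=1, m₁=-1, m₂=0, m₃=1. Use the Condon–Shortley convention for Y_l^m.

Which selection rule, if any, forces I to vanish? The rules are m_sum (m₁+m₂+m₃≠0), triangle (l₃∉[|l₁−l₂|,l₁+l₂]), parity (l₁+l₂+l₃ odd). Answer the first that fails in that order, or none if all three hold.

none

azimuthal sum: -1 + 0 + 1 = 0  ✓
1 ≤ 1 ≤ 3 (triangle on l)  ✓
L = 1 + 2 + 1 = 4 (even)  ✓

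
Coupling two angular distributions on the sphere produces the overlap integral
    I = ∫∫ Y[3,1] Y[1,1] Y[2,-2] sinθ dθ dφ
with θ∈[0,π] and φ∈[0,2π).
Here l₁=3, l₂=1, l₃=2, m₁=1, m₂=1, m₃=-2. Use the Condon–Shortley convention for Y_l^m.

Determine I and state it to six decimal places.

-0.082589

m-sum 0 ✓  L=6 even ✓  2≤2≤4 ✓
Π(2lᵢ+1) = 7×3×5 = 105
triangle coeff Δ(3,1,2) = 1/105
Σ_t [1,1]: t=1:−1/4 = -1/4
(3j)²=3/35 [(3 1 2; 0 0 0)], sign=-1
Σ_t [2,2]: t=2:+1/48 = 1/48
(3j)²=1/105 [(3 1 2; 1 1 -2)], sign=+1
⇒ 4πI² = 3/35
I = (-1)√(3/35/(4π)) = -0.08258890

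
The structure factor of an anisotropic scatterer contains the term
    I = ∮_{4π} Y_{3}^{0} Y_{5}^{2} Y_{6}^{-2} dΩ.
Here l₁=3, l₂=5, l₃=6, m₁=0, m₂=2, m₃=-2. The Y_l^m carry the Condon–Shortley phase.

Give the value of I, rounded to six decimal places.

0.058844

m-sum 0 ✓  L=14 even ✓  2≤6≤8 ✓
Π(2lᵢ+1) = 7×11×13 = 1001
triangle coeff Δ(3,5,6) = 1/675675
Σ_t [0,2]: t=0:+1/8640 t=1:−1/2304 t=2:+1/8640 = -7/34560
(3j)²=7/429 [(3 5 6; 0 0 0)], sign=-1
Σ_t [0,2]: t=0:+1/60480 t=1:−1/5760 t=2:+1/8640 = -1/24192
(3j)²=8/3003 [(3 5 6; 0 2 -2)], sign=-1
⇒ 4πI² = 56/1287
I = (+1)√(56/1287/(4π)) = 0.05884368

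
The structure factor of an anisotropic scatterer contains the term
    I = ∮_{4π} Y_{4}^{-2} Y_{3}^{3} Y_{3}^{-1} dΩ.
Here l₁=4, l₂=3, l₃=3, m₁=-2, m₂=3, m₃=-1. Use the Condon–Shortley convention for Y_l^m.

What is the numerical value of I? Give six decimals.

m-sum 0 ✓  L=10 even ✓  1≤3≤7 ✓
Π(2lᵢ+1) = 9×7×7 = 441
triangle coeff Δ(4,3,3) = 1/34650
Σ_t [1,3]: t=1:−1/72 t=2:+1/16 t=3:−1/72 = 5/144
(3j)²=2/77 [(4 3 3; 0 0 0)], sign=-1
Σ_t [4,4]: t=4:+1/192 = 1/192
(3j)²=3/77 [(4 3 3; -2 3 -1)], sign=+1
⇒ 4πI² = 54/121
I = (-1)√(54/121/(4π)) = -0.18845135

-0.188451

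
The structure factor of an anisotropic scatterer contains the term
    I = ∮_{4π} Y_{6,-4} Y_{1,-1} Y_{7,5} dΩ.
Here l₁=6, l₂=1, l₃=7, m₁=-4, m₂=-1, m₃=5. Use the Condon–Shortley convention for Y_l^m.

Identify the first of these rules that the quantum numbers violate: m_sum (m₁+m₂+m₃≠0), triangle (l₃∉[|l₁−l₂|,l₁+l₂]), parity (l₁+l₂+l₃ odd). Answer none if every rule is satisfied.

m₁+m₂+m₃ = -4 − 1 + 5 = 0  ✓
triangle: |6−1|=5 ≤ l₃=7 ≤ 6+1=7  ✓
parity: l₁+l₂+l₃ = 14 is even  ✓

none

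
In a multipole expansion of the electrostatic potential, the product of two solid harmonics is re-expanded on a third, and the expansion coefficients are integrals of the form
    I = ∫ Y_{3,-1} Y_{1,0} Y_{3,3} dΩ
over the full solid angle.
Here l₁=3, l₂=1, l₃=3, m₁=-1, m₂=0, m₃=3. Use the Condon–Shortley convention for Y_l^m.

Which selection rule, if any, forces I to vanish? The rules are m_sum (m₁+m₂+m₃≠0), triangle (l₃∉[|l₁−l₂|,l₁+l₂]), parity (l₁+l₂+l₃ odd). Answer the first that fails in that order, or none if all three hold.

Σmᵢ = 2  ✗
l₃∈[|l₁−l₂|,l₁+l₂]=[2,4], have l₃=3
Σlᵢ = 7 ⇒ odd

m_sum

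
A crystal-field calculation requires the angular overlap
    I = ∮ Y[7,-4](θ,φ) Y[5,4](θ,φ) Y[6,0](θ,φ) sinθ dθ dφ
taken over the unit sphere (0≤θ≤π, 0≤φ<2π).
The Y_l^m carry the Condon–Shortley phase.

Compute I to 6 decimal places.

-0.050867

Checks pass: Σm=0; 18 even; l₃=6∈[2,12].
(2·7+1)(2·5+1)(2·6+1) = 2145
Δ: 6! 8! 4! / 19! → 1/174594420
sum: t=1:−1/4147200 t=2:+1/207360 t=3:−1/82944 t=4:+1/207360 t=5:−1/4147200 = -1/345600
3j²(7 5 6; 0 0 0) = Δ·Π!·Σ² = 420/46189  (sign -1)
sum: t=5:−1/4147200 t=6:+1/3110400 = 1/12441600
3j²(7 5 6; -4 4 0) = Δ·Π!·Σ² = 7/4199  (sign +1)
combine: 4πI² = 2145·420/46189·7/4199 = 44100/1356277
take √, sign -1: I = -0.05086747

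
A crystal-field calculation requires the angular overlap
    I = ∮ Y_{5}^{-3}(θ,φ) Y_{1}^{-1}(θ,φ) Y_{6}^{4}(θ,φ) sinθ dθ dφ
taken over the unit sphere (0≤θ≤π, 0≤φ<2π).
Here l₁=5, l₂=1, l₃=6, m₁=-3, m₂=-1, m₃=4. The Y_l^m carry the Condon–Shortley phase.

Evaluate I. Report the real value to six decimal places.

Rules hold: Σm=0, L=12 even, 4≤6≤6.
N = 11·3·13 = 429
Δ = 0!·10!·2!/13! = 1/858
Racah Σ t=0..0: t=0:+1/14400 = 1/14400
⇒ 3j(5 1 6; 0 0 0)² = 6/143, sgn +1
Racah Σ t=0..0: t=0:+1/161280 = 1/161280
⇒ 3j(5 1 6; -3 -1 4)² = 15/286, sgn +1
4πI² = N·(3j₀)²·(3jₘ)² = 135/143
I = +1·√(0.944056/4π) = 0.27409047

0.274090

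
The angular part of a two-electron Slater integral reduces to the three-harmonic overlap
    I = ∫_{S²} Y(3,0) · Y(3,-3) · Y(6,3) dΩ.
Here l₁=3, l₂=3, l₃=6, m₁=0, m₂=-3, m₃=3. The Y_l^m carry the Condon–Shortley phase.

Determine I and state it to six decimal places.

Rules hold: Σm=0, L=12 even, 0≤6≤6.
N = 7·7·13 = 637
Δ = 0!·6!·6!/13! = 1/12012
Racah Σ t=0..0: t=0:+1/1296 = 1/1296
⇒ 3j(3 3 6; 0 0 0)² = 100/3003, sgn +1
Racah Σ t=0..0: t=0:+1/25920 = 1/25920
⇒ 3j(3 3 6; 0 -3 3)² = 1/143, sgn -1
4πI² = N·(3j₀)²·(3jₘ)² = 700/4719
I = -1·√(0.148337/4π) = -0.10864734

-0.108647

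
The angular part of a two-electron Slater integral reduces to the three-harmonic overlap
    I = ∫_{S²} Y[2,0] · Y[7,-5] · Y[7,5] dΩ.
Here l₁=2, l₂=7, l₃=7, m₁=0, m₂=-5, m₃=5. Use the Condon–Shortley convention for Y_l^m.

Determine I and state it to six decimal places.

0.054230

Checks pass: Σm=0; 16 even; l₃=7∈[5,9].
(2·2+1)(2·7+1)(2·7+1) = 1125
Δ: 2! 2! 12! / 17! → 1/185640
sum: t=0:+1/2419200 t=1:−1/518400 t=2:+1/2419200 = -1/907200
3j²(2 7 7; 0 0 0) = Δ·Π!·Σ² = 56/3315  (sign +1)
sum: t=0:+1/29030400 t=1:−1/39916800 t=2:+1/1916006400 = 19/1916006400
3j²(2 7 7; 0 -5 5) = Δ·Π!·Σ² = 361/185640  (sign +1)
combine: 4πI² = 1125·56/3315·361/185640 = 1805/48841
take √, sign +1: I = 0.05423022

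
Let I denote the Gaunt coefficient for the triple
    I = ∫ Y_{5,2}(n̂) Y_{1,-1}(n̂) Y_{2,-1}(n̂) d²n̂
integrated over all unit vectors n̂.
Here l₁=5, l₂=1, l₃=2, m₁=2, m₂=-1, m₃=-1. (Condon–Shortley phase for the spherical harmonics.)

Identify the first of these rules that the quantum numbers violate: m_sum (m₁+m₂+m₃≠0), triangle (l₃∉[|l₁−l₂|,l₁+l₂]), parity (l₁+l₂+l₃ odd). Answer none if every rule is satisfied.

azimuthal sum: 2 − 1 − 1 = 0  ✓
4 ≤ 2 ≤ 6 (triangle on l)  ✗
L = 5 + 1 + 2 = 8 (even)

triangle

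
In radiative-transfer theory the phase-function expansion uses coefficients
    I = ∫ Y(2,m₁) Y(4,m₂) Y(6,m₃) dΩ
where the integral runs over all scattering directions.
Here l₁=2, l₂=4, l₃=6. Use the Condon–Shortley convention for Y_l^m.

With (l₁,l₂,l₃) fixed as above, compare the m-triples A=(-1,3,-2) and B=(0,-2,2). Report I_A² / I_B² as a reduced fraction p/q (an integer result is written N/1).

l's match ⇒ only the (l;m) 3-j factors differ between A and B.
A: triangle coeff Δ(2,4,6) = 1/6435; Σ_t [0,0]: t=0:+1/30240 = 1/30240; (3j)²=32/6435 [(2 4 6; -1 3 -2)], sign=+1
B: triangle coeff Δ(2,4,6) = 1/6435; Σ_t [0,0]: t=0:+1/5760 = 1/5760; (3j)²=56/2145 [(2 4 6; 0 -2 2)], sign=+1
I_A²/I_B² = (32/6435)/(56/2145) = 4/21

4/21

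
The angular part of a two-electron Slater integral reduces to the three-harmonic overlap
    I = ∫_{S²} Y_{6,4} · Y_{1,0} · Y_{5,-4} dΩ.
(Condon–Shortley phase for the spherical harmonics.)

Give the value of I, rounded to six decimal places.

0.182727

m-sum 0 ✓  L=12 even ✓  5≤5≤7 ✓
Π(2lᵢ+1) = 13×3×11 = 429
triangle coeff Δ(6,1,5) = 1/858
Σ_t [1,1]: t=1:−1/14400 = -1/14400
(3j)²=6/143 [(6 1 5; 0 0 0)], sign=+1
Σ_t [1,1]: t=1:−1/362880 = -1/362880
(3j)²=10/429 [(6 1 5; 4 0 -4)], sign=+1
⇒ 4πI² = 60/143
I = (+1)√(60/143/(4π)) = 0.18272698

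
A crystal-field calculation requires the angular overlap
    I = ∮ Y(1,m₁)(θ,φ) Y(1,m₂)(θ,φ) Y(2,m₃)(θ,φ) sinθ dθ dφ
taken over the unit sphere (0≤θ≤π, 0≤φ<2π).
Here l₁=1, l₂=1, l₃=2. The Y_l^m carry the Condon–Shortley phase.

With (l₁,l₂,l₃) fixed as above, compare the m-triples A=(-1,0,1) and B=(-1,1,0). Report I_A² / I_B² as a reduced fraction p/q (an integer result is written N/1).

Shared (l₁,l₂,l₃)=(1,1,2): N and (l;000)² cancel in I_A²/I_B².
A: Δ = 0!·2!·2!/5! = 1/30; Racah Σ t=0..0: t=0:+1/2 = 1/2; ⇒ 3j(1 1 2; -1 0 1)² = 1/10, sgn -1
B: Δ = 0!·2!·2!/5! = 1/30; Racah Σ t=0..0: t=0:+1/4 = 1/4; ⇒ 3j(1 1 2; -1 1 0)² = 1/30, sgn +1
I_A²/I_B² = (1/10)/(1/30) = 3/1

3/1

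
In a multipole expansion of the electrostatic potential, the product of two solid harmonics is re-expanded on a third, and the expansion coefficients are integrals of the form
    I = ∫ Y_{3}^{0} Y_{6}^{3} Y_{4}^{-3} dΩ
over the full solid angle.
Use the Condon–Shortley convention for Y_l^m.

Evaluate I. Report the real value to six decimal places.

Σlᵢ=13 odd — θ-integrand is odd under cosθ→−cosθ; I=0

0.000000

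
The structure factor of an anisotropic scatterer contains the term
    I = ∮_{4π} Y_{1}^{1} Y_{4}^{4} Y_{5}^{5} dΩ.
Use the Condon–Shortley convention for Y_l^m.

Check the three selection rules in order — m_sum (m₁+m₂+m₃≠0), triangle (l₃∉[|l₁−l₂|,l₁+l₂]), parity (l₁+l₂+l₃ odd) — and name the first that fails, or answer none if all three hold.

m_sum

azimuthal sum: 1 + 4 + 5 = 10  ✗
3 ≤ 5 ≤ 5 (triangle on l)
L = 1 + 4 + 5 = 10 (even)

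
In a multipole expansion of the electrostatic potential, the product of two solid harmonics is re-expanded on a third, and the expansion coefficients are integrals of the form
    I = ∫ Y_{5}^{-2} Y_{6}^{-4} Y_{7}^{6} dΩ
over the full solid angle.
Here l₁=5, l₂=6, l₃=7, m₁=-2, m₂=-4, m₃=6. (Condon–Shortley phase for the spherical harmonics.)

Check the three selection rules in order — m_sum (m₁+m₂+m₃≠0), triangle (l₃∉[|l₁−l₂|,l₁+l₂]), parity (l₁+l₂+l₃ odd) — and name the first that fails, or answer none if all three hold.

m₁+m₂+m₃ = -2 − 4 + 6 = 0  ✓
triangle: |5−6|=1 ≤ l₃=7 ≤ 5+6=11  ✓
parity: l₁+l₂+l₃ = 18 is even  ✓

none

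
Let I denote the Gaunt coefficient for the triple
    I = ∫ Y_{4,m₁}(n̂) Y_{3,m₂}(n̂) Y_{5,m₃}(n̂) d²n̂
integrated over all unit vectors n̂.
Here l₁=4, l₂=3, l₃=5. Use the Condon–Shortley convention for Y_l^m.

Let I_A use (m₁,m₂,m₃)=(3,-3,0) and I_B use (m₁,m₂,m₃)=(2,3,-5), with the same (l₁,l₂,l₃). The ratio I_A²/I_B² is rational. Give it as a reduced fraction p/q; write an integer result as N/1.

1/2

Same 4,3,5: normalisation and zero-m 3j drop out of the ratio.
A: Δ: 2! 6! 4! / 13! → 1/180180; sum: t=0:+1/5760 = 1/5760; 3j²(4 3 5; 3 -3 0) = Δ·Π!·Σ² = 5/572  (sign -1)
B: Δ: 2! 6! 4! / 13! → 1/180180; sum: t=2:+1/34560 = 1/34560; 3j²(4 3 5; 2 3 -5) = Δ·Π!·Σ² = 5/286  (sign +1)
I_A²/I_B² = (5/572)/(5/286) = 1/2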